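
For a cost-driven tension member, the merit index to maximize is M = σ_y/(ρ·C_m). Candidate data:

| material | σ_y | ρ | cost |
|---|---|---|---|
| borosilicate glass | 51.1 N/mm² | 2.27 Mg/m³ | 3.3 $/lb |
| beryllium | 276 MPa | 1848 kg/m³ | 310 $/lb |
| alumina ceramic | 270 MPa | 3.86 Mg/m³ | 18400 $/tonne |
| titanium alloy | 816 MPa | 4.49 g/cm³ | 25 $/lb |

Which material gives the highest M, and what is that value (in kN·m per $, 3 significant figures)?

alumina ceramic, M = 3.80 kN·m per $

After converting to SI:
  borosilicate glass: σ_y = 51.10 MPa, ρ = 2270 kg/m³, cost = 7.275 $/kg
  beryllium: σ_y = 276.0 MPa, ρ = 1848 kg/m³, cost = 683.4 $/kg
  alumina ceramic: σ_y = 270.0 MPa, ρ = 3860 kg/m³, cost = 18.40 $/kg
  titanium alloy: σ_y = 816.0 MPa, ρ = 4490 kg/m³, cost = 55.11 $/kg
  alumina ceramic: M = 3.80 kN·m per $
  titanium alloy: M = 3.30 kN·m per $
  borosilicate glass: M = 3.09 kN·m per $
  beryllium: M = 0.219 kN·m per $
The maximum is for alumina ceramic.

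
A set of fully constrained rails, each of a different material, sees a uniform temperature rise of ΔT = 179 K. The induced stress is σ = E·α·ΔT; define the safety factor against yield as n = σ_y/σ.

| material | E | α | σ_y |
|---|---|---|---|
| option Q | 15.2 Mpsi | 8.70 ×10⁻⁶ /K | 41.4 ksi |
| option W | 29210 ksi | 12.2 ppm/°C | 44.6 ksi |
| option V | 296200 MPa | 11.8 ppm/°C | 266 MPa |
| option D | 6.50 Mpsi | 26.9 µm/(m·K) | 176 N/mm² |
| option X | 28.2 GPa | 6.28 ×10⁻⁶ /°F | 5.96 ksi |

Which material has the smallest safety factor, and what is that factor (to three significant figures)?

option V, n = 0.425

In consistent units (E in GPa, α in ×10⁻⁶/K, σ_y in MPa):
  option Q: E = 104.8, α = 8.70, σ_y = 285.4 → σ = 163 MPa, n = 1.75
  option W: E = 201.4, α = 12.2, σ_y = 307.5 → σ = 440 MPa, n = 0.699
  option V: E = 296.2, α = 11.8, σ_y = 266.0 → σ = 626 MPa, n = 0.425
  option D: E = 44.82, α = 26.9, σ_y = 176.0 → σ = 216 MPa, n = 0.816
  option X: E = 28.20, α = 11.3, σ_y = 41.09 → σ = 57.1 MPa, n = 0.720
Smallest n: option V with n = 0.425.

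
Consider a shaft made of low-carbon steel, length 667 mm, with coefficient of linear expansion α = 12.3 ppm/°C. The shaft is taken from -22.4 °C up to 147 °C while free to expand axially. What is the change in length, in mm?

1.39 mm

ΔT = 147 − (-22.4) = 169.4 K.
ΔL = α·L₀·ΔT = 12.3×10⁻⁶ × 667 mm × 169.4 K = 1.39 mm.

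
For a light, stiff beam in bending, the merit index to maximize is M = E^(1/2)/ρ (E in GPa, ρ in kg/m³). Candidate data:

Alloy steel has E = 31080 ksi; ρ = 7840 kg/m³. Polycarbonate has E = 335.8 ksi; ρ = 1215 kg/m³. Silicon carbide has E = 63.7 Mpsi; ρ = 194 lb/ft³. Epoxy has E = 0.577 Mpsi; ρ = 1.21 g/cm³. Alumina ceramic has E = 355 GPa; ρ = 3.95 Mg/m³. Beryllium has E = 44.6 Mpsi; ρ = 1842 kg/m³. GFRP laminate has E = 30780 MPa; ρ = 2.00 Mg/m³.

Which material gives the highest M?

beryllium

After converting to SI:
  alloy steel: E = 214.3 GPa, ρ = 7840 kg/m³
  polycarbonate: E = 2.315 GPa, ρ = 1215 kg/m³
  silicon carbide: E = 439.2 GPa, ρ = 3108 kg/m³
  epoxy: E = 3.978 GPa, ρ = 1210 kg/m³
  alumina ceramic: E = 355.0 GPa, ρ = 3950 kg/m³
  beryllium: E = 307.5 GPa, ρ = 1842 kg/m³
  GFRP laminate: E = 30.78 GPa, ρ = 2000 kg/m³
  beryllium: M = 9.52×10⁻³
  silicon carbide: M = 6.74×10⁻³
  alumina ceramic: M = 4.77×10⁻³
  GFRP laminate: M = 2.77×10⁻³
  alloy steel: M = 1.87×10⁻³
  epoxy: M = 1.65×10⁻³
  polycarbonate: M = 1.25×10⁻³
Beryllium has the largest M.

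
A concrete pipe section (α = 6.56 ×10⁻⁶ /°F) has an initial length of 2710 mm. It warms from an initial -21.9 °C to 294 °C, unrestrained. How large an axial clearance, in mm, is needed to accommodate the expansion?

10.1 mm

Convert α: 6.56×10⁻⁶/°F × (9/5) = 11.8×10⁻⁶/K.
ΔT = 294 − (-21.9) = 315.9 K.
ΔL = α·L₀·ΔT = 11.8×10⁻⁶ × 2710 mm × 315.9 K = 10.1 mm.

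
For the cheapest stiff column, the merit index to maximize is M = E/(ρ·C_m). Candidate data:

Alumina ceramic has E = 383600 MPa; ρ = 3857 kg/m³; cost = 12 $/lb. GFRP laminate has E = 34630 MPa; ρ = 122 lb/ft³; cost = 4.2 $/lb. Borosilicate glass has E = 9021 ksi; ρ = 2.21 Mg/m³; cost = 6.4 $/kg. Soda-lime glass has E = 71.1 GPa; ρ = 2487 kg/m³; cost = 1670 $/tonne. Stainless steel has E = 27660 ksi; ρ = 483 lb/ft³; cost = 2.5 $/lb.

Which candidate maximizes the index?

After converting to SI:
  alumina ceramic: E = 383.6 GPa, ρ = 3857 kg/m³, cost = 26.46 $/kg
  GFRP laminate: E = 34.63 GPa, ρ = 1954 kg/m³, cost = 9.259 $/kg
  borosilicate glass: E = 62.20 GPa, ρ = 2210 kg/m³, cost = 6.400 $/kg
  soda-lime glass: E = 71.10 GPa, ρ = 2487 kg/m³, cost = 1.670 $/kg
  stainless steel: E = 190.7 GPa, ρ = 7737 kg/m³, cost = 5.511 $/kg
  soda-lime glass: M = 17.1 MN·m per $
  stainless steel: M = 4.47 MN·m per $
  borosilicate glass: M = 4.40 MN·m per $
  alumina ceramic: M = 3.76 MN·m per $
  GFRP laminate: M = 1.91 MN·m per $
Soda-lime glass has the largest M.

soda-lime glass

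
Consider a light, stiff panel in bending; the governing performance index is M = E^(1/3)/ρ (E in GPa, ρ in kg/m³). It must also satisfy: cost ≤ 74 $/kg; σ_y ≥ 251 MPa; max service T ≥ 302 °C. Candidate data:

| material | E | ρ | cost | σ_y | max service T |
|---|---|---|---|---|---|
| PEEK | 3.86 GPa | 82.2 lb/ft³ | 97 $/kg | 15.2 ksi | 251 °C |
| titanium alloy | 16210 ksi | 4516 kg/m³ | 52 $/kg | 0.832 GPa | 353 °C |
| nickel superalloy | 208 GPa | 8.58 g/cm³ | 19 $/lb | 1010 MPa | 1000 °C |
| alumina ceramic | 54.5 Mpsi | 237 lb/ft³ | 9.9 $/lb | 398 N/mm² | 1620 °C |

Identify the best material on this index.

Screen on constraints: cost ≤ 74 $/kg; σ_y ≥ 251 MPa; max service T ≥ 302 °C. Survivors: titanium alloy, nickel superalloy, alumina ceramic.
After converting to SI:
  titanium alloy: E = 111.8 GPa, ρ = 4516 kg/m³
  nickel superalloy: E = 208.0 GPa, ρ = 8580 kg/m³
  alumina ceramic: E = 375.8 GPa, ρ = 3796 kg/m³
  alumina ceramic: M = 1.90×10⁻³
  titanium alloy: M = 1.07×10⁻³
  nickel superalloy: M = 0.691×10⁻³
Alumina ceramic ranks first.

alumina ceramic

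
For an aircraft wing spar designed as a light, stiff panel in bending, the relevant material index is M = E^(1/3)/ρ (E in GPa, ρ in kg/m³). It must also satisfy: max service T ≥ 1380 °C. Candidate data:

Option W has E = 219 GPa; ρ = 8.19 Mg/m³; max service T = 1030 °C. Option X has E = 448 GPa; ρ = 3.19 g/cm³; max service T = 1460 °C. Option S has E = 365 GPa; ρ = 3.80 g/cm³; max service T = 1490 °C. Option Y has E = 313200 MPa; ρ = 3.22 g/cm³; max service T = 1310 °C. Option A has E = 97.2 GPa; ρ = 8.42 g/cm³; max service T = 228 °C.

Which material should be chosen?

Screen on constraints: max service T ≥ 1380 °C. Survivors: option X, option S.
In SI units:
  option X: E = 448.0 GPa, ρ = 3190 kg/m³
  option S: E = 365.0 GPa, ρ = 3800 kg/m³
  option X: M = 2.40×10⁻³
  option S: M = 1.88×10⁻³
Option X has the largest M.

option X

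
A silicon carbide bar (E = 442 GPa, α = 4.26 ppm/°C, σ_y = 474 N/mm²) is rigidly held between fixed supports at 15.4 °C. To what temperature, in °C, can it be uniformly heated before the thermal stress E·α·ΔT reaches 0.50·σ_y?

141 °C

σ_y = 474 N/mm² = 474.0 MPa.
E·α·ΔT = 237.0 MPa ⇒ ΔT = 237.0 / (442.0×10³ × 4.26×10⁻⁶) = 125.9 K.
T = 15.4 + 125.9 = 141.3 °C.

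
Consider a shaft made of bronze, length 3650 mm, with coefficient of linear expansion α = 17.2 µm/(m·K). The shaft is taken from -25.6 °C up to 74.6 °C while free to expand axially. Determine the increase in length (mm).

6.29 mm

ΔT = 74.6 − (-25.6) = 100.2 K.
ΔL = α·L₀·ΔT = 17.2×10⁻⁶ × 3650 mm × 100.2 K = 6.29 mm.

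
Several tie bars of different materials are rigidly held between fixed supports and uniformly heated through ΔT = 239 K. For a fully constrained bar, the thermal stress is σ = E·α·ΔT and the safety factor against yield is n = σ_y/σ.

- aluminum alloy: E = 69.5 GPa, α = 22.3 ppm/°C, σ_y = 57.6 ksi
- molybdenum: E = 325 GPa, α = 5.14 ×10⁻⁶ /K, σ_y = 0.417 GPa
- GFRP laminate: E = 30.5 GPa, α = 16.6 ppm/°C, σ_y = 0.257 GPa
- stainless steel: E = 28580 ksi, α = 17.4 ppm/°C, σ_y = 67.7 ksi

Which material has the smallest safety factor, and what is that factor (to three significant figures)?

In consistent units (E in GPa, α in ×10⁻⁶/K, σ_y in MPa):
  aluminum alloy: E = 69.50, α = 22.3, σ_y = 397.1 → σ = 370 MPa, n = 1.07
  molybdenum: E = 325.0, α = 5.14, σ_y = 417.0 → σ = 399 MPa, n = 1.04
  GFRP laminate: E = 30.50, α = 16.6, σ_y = 257.0 → σ = 121 MPa, n = 2.12
  stainless steel: E = 197.1, α = 17.4, σ_y = 466.8 → σ = 819 MPa, n = 0.570
The minimum is stainless steel at n = 0.570.

stainless steel, n = 0.570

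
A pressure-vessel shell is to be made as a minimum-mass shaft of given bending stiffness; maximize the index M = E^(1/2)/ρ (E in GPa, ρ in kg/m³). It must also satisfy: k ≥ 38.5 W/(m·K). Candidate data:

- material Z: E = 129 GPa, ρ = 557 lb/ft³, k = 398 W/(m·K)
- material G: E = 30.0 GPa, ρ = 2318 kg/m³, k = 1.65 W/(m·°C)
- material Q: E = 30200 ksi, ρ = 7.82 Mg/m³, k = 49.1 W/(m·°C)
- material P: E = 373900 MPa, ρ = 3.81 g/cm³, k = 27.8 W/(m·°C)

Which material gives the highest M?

Screen on constraints: k ≥ 38.5 W/(m·K). Survivors: material Z, material Q.
Normalizing units and computing the index:
  material Z: E = 129.0 GPa, ρ = 8922 kg/m³
  material Q: E = 208.2 GPa, ρ = 7820 kg/m³
  material Q: M = 1.85×10⁻³
  material Z: M = 1.27×10⁻³
Highest index: material Q.

material Q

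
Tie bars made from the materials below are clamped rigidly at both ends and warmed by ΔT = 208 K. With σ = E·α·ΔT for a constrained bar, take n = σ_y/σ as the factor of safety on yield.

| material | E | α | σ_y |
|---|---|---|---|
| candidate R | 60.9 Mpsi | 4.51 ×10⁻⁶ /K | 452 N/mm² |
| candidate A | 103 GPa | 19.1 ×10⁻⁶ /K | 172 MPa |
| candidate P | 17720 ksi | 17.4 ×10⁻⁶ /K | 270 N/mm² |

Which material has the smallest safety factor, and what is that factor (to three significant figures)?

candidate A, n = 0.420

In consistent units (E in GPa, α in ×10⁻⁶/K, σ_y in MPa):
  candidate R: E = 419.9, α = 4.51, σ_y = 452.0 → σ = 394 MPa, n = 1.15
  candidate A: E = 103.0, α = 19.1, σ_y = 172.0 → σ = 409 MPa, n = 0.420
  candidate P: E = 122.2, α = 17.4, σ_y = 270.0 → σ = 442 MPa, n = 0.611
Candidate A has the lowest safety factor, n = 0.420.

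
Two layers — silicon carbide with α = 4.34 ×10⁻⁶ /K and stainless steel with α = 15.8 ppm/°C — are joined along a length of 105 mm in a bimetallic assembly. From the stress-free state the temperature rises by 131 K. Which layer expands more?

α(silicon carbide) = 4.34×10⁻⁶/K vs α(stainless steel) = 15.8×10⁻⁶/K.
Higher α expands more for the same ΔT: stainless steel.

stainless steel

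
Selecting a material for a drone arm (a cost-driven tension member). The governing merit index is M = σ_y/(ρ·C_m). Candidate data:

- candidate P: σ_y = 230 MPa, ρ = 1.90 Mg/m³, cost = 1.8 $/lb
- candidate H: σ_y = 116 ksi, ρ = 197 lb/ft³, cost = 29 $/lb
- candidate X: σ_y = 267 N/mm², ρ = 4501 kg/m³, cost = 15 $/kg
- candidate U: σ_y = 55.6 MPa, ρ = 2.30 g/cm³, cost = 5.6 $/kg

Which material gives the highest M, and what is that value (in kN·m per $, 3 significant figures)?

Convert each candidate to consistent units, then evaluate M:
  candidate P: σ_y = 230.0 MPa, ρ = 1900 kg/m³, cost = 3.968 $/kg
  candidate H: σ_y = 799.8 MPa, ρ = 3156 kg/m³, cost = 63.93 $/kg
  candidate X: σ_y = 267.0 MPa, ρ = 4501 kg/m³, cost = 15.00 $/kg
  candidate U: σ_y = 55.60 MPa, ρ = 2300 kg/m³, cost = 5.600 $/kg
  candidate P: M = 30.5 kN·m per $
  candidate U: M = 4.32 kN·m per $
  candidate H: M = 3.96 kN·m per $
  candidate X: M = 3.95 kN·m per $
Candidate P has the largest M.

candidate P, M = 30.5 kN·m per $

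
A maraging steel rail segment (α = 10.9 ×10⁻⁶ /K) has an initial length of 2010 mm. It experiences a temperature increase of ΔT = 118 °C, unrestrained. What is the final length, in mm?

ΔL = α·L₀·ΔT = 10.9×10⁻⁶ × 2010 mm × 118.0 K = 2.59 mm.
L = L₀ + ΔL = 2010 + 2.59 = 2012.6 mm.

2012.6 mm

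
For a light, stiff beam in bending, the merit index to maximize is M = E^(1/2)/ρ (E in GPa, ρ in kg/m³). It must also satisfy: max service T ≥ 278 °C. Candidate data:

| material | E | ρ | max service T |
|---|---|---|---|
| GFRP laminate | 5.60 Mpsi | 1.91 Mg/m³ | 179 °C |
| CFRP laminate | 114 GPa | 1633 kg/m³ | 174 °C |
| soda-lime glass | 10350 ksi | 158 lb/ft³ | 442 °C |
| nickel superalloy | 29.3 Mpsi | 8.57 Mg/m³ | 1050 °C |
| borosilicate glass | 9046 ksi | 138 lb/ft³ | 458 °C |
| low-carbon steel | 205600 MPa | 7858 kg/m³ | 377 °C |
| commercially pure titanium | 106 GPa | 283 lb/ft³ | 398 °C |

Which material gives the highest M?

Screen on constraints: max service T ≥ 278 °C. Survivors: soda-lime glass, nickel superalloy, borosilicate glass, low-carbon steel, commercially pure titanium.
Convert each candidate to consistent units, then evaluate M:
  soda-lime glass: E = 71.36 GPa, ρ = 2531 kg/m³
  nickel superalloy: E = 202.0 GPa, ρ = 8570 kg/m³
  borosilicate glass: E = 62.37 GPa, ρ = 2211 kg/m³
  low-carbon steel: E = 205.6 GPa, ρ = 7858 kg/m³
  commercially pure titanium: E = 106.0 GPa, ρ = 4533 kg/m³
  borosilicate glass: M = 3.57×10⁻³
  soda-lime glass: M = 3.34×10⁻³
  commercially pure titanium: M = 2.27×10⁻³
  low-carbon steel: M = 1.82×10⁻³
  nickel superalloy: M = 1.66×10⁻³
Borosilicate glass ranks first.

borosilicate glass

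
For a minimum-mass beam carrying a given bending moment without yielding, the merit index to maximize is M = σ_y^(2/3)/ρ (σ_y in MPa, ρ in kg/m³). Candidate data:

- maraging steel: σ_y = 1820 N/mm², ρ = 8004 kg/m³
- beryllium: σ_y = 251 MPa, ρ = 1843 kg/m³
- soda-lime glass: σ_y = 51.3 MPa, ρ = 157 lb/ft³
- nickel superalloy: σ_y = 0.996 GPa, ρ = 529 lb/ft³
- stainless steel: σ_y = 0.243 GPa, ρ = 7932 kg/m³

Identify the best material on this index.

Putting every candidate on a common basis:
  maraging steel: σ_y = 1820 MPa, ρ = 8004 kg/m³
  beryllium: σ_y = 251.0 MPa, ρ = 1843 kg/m³
  soda-lime glass: σ_y = 51.30 MPa, ρ = 2515 kg/m³
  nickel superalloy: σ_y = 996.0 MPa, ρ = 8474 kg/m³
  stainless steel: σ_y = 243.0 MPa, ρ = 7932 kg/m³
  beryllium: M = 21.6×10⁻³
  maraging steel: M = 18.6×10⁻³
  nickel superalloy: M = 11.8×10⁻³
  soda-lime glass: M = 5.49×10⁻³
  stainless steel: M = 4.91×10⁻³
Beryllium has the largest M.

beryllium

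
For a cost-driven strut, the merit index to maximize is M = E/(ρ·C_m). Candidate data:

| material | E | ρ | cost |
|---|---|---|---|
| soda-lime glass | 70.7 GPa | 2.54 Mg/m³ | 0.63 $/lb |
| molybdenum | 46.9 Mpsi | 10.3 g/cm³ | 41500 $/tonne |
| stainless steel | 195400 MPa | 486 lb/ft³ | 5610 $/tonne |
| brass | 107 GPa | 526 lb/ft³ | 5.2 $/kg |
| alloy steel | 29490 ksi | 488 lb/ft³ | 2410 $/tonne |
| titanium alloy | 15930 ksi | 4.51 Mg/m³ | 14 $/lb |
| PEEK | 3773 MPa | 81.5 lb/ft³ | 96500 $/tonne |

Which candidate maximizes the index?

soda-lime glass

After converting to SI:
  soda-lime glass: E = 70.70 GPa, ρ = 2540 kg/m³, cost = 1.389 $/kg
  molybdenum: E = 323.4 GPa, ρ = 10300 kg/m³, cost = 41.50 $/kg
  stainless steel: E = 195.4 GPa, ρ = 7785 kg/m³, cost = 5.610 $/kg
  brass: E = 107.0 GPa, ρ = 8426 kg/m³, cost = 5.200 $/kg
  alloy steel: E = 203.3 GPa, ρ = 7817 kg/m³, cost = 2.410 $/kg
  titanium alloy: E = 109.8 GPa, ρ = 4510 kg/m³, cost = 30.86 $/kg
  PEEK: E = 3.773 GPa, ρ = 1306 kg/m³, cost = 96.50 $/kg
  soda-lime glass: M = 20.0 MN·m per $
  alloy steel: M = 10.8 MN·m per $
  stainless steel: M = 4.47 MN·m per $
  brass: M = 2.44 MN·m per $
  titanium alloy: M = 0.789 MN·m per $
  molybdenum: M = 0.756 MN·m per $
  PEEK: M = 0.0299 MN·m per $
Soda-lime glass ranks first.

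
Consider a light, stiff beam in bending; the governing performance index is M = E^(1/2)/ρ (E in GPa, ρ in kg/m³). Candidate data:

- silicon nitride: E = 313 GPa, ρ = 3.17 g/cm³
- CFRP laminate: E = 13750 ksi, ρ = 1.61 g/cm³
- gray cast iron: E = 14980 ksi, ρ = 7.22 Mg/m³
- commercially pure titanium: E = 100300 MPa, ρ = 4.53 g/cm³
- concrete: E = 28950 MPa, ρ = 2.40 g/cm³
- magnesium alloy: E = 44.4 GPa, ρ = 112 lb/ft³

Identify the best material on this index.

CFRP laminate

In SI units:
  silicon nitride: E = 313.0 GPa, ρ = 3170 kg/m³
  CFRP laminate: E = 94.80 GPa, ρ = 1610 kg/m³
  gray cast iron: E = 103.3 GPa, ρ = 7220 kg/m³
  commercially pure titanium: E = 100.3 GPa, ρ = 4530 kg/m³
  concrete: E = 28.95 GPa, ρ = 2400 kg/m³
  magnesium alloy: E = 44.40 GPa, ρ = 1794 kg/m³
  CFRP laminate: M = 6.05×10⁻³
  silicon nitride: M = 5.58×10⁻³
  magnesium alloy: M = 3.71×10⁻³
  concrete: M = 2.24×10⁻³
  commercially pure titanium: M = 2.21×10⁻³
  gray cast iron: M = 1.41×10⁻³
CFRP laminate ranks first.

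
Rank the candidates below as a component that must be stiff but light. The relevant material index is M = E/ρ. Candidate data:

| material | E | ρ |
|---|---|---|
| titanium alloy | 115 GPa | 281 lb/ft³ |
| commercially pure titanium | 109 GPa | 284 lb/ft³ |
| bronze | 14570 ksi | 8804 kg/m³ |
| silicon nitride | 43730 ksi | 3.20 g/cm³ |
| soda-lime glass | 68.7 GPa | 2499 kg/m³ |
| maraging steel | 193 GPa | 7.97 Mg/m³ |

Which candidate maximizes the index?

In SI units:
  titanium alloy: E = 115.0 GPa, ρ = 4501 kg/m³
  commercially pure titanium: E = 109.0 GPa, ρ = 4549 kg/m³
  bronze: E = 100.5 GPa, ρ = 8804 kg/m³
  silicon nitride: E = 301.5 GPa, ρ = 3200 kg/m³
  soda-lime glass: E = 68.70 GPa, ρ = 2499 kg/m³
  maraging steel: E = 193.0 GPa, ρ = 7970 kg/m³
  silicon nitride: M = 94.2 MN·m/kg
  soda-lime glass: M = 27.5 MN·m/kg
  titanium alloy: M = 25.5 MN·m/kg
  maraging steel: M = 24.2 MN·m/kg
  commercially pure titanium: M = 24.0 MN·m/kg
  bronze: M = 11.4 MN·m/kg
The maximum is for silicon nitride.

silicon nitride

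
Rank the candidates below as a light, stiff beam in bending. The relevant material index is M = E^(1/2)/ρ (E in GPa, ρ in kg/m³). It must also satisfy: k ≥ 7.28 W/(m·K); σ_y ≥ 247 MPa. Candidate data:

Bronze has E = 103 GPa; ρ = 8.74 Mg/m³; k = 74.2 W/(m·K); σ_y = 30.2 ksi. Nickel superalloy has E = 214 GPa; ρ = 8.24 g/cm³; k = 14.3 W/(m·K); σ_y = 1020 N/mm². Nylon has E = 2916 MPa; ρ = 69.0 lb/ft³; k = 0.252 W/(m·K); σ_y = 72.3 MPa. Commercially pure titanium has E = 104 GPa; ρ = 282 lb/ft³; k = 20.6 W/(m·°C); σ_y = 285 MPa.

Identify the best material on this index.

commercially pure titanium

Screen on constraints: k ≥ 7.28 W/(m·K); σ_y ≥ 247 MPa. Survivors: nickel superalloy, commercially pure titanium.
Putting every candidate on a common basis:
  nickel superalloy: E = 214.0 GPa, ρ = 8240 kg/m³
  commercially pure titanium: E = 104.0 GPa, ρ = 4517 kg/m³
  commercially pure titanium: M = 2.26×10⁻³
  nickel superalloy: M = 1.78×10⁻³
Commercially pure titanium ranks first.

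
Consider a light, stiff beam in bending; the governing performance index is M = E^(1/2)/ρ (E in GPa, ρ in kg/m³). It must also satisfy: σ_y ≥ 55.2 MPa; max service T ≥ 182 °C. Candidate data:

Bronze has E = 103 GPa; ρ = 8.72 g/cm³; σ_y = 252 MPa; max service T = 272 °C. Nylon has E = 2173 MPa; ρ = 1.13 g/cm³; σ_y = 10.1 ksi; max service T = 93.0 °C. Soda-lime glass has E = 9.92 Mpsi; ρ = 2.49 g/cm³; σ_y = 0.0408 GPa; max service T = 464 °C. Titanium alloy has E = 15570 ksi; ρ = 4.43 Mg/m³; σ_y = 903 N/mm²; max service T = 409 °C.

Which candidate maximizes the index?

titanium alloy

Screen on constraints: σ_y ≥ 55.2 MPa; max service T ≥ 182 °C. Survivors: bronze, titanium alloy.
Convert each candidate to consistent units, then evaluate M:
  bronze: E = 103.0 GPa, ρ = 8720 kg/m³
  titanium alloy: E = 107.4 GPa, ρ = 4430 kg/m³
  titanium alloy: M = 2.34×10⁻³
  bronze: M = 1.16×10⁻³
The maximum is for titanium alloy.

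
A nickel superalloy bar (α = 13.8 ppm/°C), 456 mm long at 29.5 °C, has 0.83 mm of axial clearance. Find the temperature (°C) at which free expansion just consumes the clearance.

161 °C

α·L₀·ΔT = 0.83 mm ⇒ ΔT = 0.83 / (13.8×10⁻⁶ × 456.0) = 131.9 K.
T = 29.5 + 131.9 = 161.4 °C.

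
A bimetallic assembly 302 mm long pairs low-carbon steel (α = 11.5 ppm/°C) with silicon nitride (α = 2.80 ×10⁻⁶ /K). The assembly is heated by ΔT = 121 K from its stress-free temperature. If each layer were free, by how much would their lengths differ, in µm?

Δα = |11.5 − 2.80|×10⁻⁶/K = 8.70×10⁻⁶/K.
ΔL_mismatch = Δα·L·ΔT = 8.70×10⁻⁶ × 302.0 mm × 121.0 K = 318 µm.

318 µm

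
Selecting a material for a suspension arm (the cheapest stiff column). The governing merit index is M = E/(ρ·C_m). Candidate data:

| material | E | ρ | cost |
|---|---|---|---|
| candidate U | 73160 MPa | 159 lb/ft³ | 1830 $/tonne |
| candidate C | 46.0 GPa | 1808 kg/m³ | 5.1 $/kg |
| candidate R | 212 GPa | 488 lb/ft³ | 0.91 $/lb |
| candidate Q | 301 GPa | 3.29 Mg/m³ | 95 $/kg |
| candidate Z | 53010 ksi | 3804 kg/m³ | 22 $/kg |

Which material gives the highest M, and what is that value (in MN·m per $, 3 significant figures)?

Convert each candidate to consistent units, then evaluate M:
  candidate U: E = 73.16 GPa, ρ = 2547 kg/m³, cost = 1.830 $/kg
  candidate C: E = 46.00 GPa, ρ = 1808 kg/m³, cost = 5.100 $/kg
  candidate R: E = 212.0 GPa, ρ = 7817 kg/m³, cost = 2.006 $/kg
  candidate Q: E = 301.0 GPa, ρ = 3290 kg/m³, cost = 95.00 $/kg
  candidate Z: E = 365.5 GPa, ρ = 3804 kg/m³, cost = 22.00 $/kg
  candidate U: M = 15.7 MN·m per $
  candidate R: M = 13.5 MN·m per $
  candidate C: M = 4.99 MN·m per $
  candidate Z: M = 4.37 MN·m per $
  candidate Q: M = 0.963 MN·m per $
The maximum is for candidate U.

candidate U, M = 15.7 MN·m per $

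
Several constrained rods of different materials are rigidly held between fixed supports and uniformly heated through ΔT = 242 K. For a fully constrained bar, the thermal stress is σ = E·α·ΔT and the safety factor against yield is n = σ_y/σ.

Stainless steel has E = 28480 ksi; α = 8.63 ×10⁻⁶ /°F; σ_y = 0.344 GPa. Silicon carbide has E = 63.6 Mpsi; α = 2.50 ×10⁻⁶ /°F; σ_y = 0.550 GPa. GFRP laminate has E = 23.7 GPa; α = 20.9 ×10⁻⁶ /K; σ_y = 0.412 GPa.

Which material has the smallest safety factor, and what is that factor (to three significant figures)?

In consistent units (E in GPa, α in ×10⁻⁶/K, σ_y in MPa):
  stainless steel: E = 196.4, α = 15.5, σ_y = 344.0 → σ = 738 MPa, n = 0.466
  silicon carbide: E = 438.5, α = 4.50, σ_y = 550.0 → σ = 478 MPa, n = 1.15
  GFRP laminate: E = 23.70, α = 20.9, σ_y = 412.0 → σ = 120 MPa, n = 3.44
Smallest n: stainless steel with n = 0.466.

stainless steel, n = 0.466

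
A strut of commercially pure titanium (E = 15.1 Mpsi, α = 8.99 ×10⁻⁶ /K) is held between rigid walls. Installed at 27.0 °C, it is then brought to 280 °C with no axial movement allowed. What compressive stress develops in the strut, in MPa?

E = 15.1 Mpsi = 104.1 GPa.
ΔT = 253.0 K. Constrained thermal stress σ = E·α·ΔT = 104.1×10³ MPa × 8.99×10⁻⁶ × 253.0 = 237 MPa (compressive).

237 MPa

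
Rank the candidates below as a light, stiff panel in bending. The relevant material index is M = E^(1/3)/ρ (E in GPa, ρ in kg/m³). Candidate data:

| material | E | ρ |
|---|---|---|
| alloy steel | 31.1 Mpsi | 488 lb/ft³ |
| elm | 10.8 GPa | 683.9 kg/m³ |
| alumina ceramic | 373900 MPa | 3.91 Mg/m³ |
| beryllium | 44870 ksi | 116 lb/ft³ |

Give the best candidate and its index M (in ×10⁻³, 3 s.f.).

beryllium, M = 3.64×10⁻³

Putting every candidate on a common basis:
  alloy steel: E = 214.4 GPa, ρ = 7817 kg/m³
  elm: E = 10.80 GPa, ρ = 683.9 kg/m³
  alumina ceramic: E = 373.9 GPa, ρ = 3910 kg/m³
  beryllium: E = 309.4 GPa, ρ = 1858 kg/m³
  beryllium: M = 3.64×10⁻³
  elm: M = 3.23×10⁻³
  alumina ceramic: M = 1.84×10⁻³
  alloy steel: M = 0.766×10⁻³
Beryllium has the largest M.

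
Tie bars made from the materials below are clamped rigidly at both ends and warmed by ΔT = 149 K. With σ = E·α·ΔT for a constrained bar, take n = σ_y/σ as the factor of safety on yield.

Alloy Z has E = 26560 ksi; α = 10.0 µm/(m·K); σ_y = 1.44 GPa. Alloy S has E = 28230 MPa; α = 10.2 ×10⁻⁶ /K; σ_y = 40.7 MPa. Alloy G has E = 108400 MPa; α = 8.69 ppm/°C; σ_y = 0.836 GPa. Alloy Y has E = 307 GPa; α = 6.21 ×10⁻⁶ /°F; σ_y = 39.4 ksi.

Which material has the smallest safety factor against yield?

With everything in SI (GPa, ×10⁻⁶/K, MPa):
  alloy Z: E = 183.1, α = 10.0, σ_y = 1440 → σ = 273 MPa, n = 5.28
  alloy S: E = 28.23, α = 10.2, σ_y = 40.70 → σ = 42.9 MPa, n = 0.949
  alloy G: E = 108.4, α = 8.69, σ_y = 836.0 → σ = 140 MPa, n = 5.96
  alloy Y: E = 307.0, α = 11.2, σ_y = 271.7 → σ = 511 MPa, n = 0.531
Smallest n: alloy Y with n = 0.531.

alloy Y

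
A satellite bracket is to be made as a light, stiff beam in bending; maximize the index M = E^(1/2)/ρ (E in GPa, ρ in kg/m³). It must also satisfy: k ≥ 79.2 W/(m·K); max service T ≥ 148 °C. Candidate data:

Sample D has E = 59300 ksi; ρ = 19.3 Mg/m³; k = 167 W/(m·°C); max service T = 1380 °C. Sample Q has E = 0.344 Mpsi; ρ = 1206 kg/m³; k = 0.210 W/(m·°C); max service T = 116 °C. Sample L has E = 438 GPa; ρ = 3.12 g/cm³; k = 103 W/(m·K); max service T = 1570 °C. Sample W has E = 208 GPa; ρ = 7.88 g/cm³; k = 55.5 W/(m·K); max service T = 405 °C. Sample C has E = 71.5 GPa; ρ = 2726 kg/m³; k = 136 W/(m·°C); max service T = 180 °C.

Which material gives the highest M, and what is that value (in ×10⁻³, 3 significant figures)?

sample L, M = 6.71×10⁻³

Screen on constraints: k ≥ 79.2 W/(m·K); max service T ≥ 148 °C. Survivors: sample D, sample L, sample C.
After converting to SI:
  sample D: E = 408.9 GPa, ρ = 19300 kg/m³
  sample L: E = 438.0 GPa, ρ = 3120 kg/m³
  sample C: E = 71.50 GPa, ρ = 2726 kg/m³
  sample L: M = 6.71×10⁻³
  sample C: M = 3.10×10⁻³
  sample D: M = 1.05×10⁻³
Sample L ranks first.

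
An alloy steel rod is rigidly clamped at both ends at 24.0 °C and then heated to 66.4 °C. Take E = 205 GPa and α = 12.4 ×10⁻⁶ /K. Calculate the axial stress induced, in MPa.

108 MPa

ΔT = 42.40 K. Constrained thermal stress σ = E·α·ΔT = 205.0×10³ MPa × 12.4×10⁻⁶ × 42.40 = 108 MPa (compressive).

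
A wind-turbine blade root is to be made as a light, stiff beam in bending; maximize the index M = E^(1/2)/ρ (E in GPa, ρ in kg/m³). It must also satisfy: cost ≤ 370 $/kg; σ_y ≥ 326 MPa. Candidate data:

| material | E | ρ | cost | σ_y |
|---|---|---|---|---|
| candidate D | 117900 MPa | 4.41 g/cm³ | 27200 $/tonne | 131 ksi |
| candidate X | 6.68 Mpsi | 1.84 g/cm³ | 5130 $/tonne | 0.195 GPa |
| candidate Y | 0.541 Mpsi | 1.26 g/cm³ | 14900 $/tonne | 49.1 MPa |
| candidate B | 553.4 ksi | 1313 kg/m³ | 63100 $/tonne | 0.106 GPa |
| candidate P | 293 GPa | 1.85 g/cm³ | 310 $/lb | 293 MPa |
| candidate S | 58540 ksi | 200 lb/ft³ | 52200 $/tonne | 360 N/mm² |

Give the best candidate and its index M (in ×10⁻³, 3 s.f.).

Screen on constraints: cost ≤ 370 $/kg; σ_y ≥ 326 MPa. Survivors: candidate D, candidate S.
In SI units:
  candidate D: E = 117.9 GPa, ρ = 4410 kg/m³
  candidate S: E = 403.6 GPa, ρ = 3204 kg/m³
  candidate S: M = 6.27×10⁻³
  candidate D: M = 2.46×10⁻³
Candidate S ranks first.

candidate S, M = 6.27×10⁻³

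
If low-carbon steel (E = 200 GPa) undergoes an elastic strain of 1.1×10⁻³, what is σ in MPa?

σ = E·ε = 200000 MPa × 1.1×10⁻³ = 220 MPa.

220 MPa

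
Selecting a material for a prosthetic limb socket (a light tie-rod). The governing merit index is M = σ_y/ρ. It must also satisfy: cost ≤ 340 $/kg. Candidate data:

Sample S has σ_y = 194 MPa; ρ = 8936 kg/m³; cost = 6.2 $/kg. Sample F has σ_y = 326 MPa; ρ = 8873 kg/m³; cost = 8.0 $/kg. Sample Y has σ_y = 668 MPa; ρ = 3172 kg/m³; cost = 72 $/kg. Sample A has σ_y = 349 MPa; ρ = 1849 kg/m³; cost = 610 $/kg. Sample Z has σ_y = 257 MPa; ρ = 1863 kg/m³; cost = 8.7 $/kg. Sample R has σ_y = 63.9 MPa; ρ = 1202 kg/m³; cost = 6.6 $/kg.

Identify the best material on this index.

Screen on constraints: cost ≤ 340 $/kg. Survivors: sample S, sample F, sample Y, sample Z, sample R.
Per-candidate index values:
  sample Y: M = 211 kN·m/kg
  sample Z: M = 138 kN·m/kg
  sample R: M = 53.2 kN·m/kg
  sample F: M = 36.7 kN·m/kg
  sample S: M = 21.7 kN·m/kg
Highest index: sample Y.

sample Y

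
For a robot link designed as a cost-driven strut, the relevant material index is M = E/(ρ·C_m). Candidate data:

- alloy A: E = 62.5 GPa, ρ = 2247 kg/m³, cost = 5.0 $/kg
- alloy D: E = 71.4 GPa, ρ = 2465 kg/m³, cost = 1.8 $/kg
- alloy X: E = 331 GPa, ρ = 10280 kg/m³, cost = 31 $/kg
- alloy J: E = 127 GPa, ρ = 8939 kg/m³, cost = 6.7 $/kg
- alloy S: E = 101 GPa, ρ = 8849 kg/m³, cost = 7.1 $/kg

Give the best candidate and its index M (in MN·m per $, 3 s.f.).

Per-candidate index values:
  alloy D: M = 16.1 MN·m per $
  alloy A: M = 5.56 MN·m per $
  alloy J: M = 2.12 MN·m per $
  alloy S: M = 1.61 MN·m per $
  alloy X: M = 1.04 MN·m per $
Alloy D ranks first.

alloy D, M = 16.1 MN·m per $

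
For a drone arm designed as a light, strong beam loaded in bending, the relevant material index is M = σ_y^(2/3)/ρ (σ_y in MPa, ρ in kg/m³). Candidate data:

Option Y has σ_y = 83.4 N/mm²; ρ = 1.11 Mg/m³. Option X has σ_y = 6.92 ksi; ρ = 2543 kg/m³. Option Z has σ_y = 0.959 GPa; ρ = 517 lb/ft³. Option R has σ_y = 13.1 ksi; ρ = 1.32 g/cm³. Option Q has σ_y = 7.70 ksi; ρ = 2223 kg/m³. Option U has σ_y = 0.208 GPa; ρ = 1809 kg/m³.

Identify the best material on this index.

option U

After converting to SI:
  option Y: σ_y = 83.40 MPa, ρ = 1110 kg/m³
  option X: σ_y = 47.71 MPa, ρ = 2543 kg/m³
  option Z: σ_y = 959.0 MPa, ρ = 8282 kg/m³
  option R: σ_y = 90.32 MPa, ρ = 1320 kg/m³
  option Q: σ_y = 53.09 MPa, ρ = 2223 kg/m³
  option U: σ_y = 208.0 MPa, ρ = 1809 kg/m³
  option U: M = 19.4×10⁻³
  option Y: M = 17.2×10⁻³
  option R: M = 15.3×10⁻³
  option Z: M = 11.7×10⁻³
  option Q: M = 6.35×10⁻³
  option X: M = 5.17×10⁻³
The maximum is for option U.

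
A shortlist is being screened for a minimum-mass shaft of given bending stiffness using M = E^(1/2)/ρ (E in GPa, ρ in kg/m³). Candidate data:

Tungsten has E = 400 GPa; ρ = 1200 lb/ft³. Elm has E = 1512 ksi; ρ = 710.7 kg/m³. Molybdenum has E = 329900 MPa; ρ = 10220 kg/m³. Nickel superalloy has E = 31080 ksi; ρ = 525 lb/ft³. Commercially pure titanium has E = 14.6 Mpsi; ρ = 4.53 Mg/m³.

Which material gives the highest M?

elm

In SI units:
  tungsten: E = 400.0 GPa, ρ = 19220 kg/m³
  elm: E = 10.42 GPa, ρ = 710.7 kg/m³
  molybdenum: E = 329.9 GPa, ρ = 10220 kg/m³
  nickel superalloy: E = 214.3 GPa, ρ = 8410 kg/m³
  commercially pure titanium: E = 100.7 GPa, ρ = 4530 kg/m³
  elm: M = 4.54×10⁻³
  commercially pure titanium: M = 2.21×10⁻³
  molybdenum: M = 1.78×10⁻³
  nickel superalloy: M = 1.74×10⁻³
  tungsten: M = 1.04×10⁻³
The maximum is for elm.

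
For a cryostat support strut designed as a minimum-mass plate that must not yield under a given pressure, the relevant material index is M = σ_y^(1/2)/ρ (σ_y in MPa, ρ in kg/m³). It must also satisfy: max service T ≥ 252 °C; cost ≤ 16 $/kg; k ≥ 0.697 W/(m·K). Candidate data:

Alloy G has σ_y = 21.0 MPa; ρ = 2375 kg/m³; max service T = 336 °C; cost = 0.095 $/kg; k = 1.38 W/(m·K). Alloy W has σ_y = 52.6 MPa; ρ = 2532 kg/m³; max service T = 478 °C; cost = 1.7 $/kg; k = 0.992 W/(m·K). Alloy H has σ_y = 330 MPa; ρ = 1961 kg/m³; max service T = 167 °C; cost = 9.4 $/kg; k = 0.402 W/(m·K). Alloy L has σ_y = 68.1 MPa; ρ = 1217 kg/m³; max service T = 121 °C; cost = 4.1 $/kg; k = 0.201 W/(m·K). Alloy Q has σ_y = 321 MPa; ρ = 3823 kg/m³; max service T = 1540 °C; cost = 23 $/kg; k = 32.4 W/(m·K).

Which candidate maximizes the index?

Screen on constraints: max service T ≥ 252 °C; cost ≤ 16 $/kg; k ≥ 0.697 W/(m·K). Survivors: alloy G, alloy W.
Per-candidate index values:
  alloy W: M = 2.86×10⁻³
  alloy G: M = 1.93×10⁻³
Alloy W has the largest M.

alloy W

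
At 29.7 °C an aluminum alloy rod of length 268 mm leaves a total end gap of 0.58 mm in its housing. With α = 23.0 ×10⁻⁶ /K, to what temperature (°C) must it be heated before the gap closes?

α·L₀·ΔT = 0.58 mm ⇒ ΔT = 0.58 / (23.0×10⁻⁶ × 268.0) = 94.09 K.
T = 29.7 + 94.09 = 123.8 °C.

124 °C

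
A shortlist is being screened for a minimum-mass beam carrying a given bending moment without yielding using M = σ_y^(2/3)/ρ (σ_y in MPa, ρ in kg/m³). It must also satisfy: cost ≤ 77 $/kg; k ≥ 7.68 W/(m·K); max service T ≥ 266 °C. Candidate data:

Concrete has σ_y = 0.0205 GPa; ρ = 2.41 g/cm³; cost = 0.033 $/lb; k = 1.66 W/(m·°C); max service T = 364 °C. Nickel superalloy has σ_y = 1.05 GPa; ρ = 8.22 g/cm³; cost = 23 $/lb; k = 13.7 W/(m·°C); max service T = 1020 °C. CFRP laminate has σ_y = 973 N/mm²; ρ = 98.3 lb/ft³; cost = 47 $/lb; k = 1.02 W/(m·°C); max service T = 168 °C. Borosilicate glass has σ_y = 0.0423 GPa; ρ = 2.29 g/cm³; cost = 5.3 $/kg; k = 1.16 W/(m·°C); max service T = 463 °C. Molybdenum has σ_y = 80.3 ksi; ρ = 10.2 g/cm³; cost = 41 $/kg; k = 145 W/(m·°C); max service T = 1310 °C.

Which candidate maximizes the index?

Screen on constraints: cost ≤ 77 $/kg; k ≥ 7.68 W/(m·K); max service T ≥ 266 °C. Survivors: nickel superalloy, molybdenum.
Normalizing units and computing the index:
  nickel superalloy: σ_y = 1050 MPa, ρ = 8220 kg/m³
  molybdenum: σ_y = 553.6 MPa, ρ = 10200 kg/m³
  nickel superalloy: M = 12.6×10⁻³
  molybdenum: M = 6.61×10⁻³
Nickel superalloy has the largest M.

nickel superalloy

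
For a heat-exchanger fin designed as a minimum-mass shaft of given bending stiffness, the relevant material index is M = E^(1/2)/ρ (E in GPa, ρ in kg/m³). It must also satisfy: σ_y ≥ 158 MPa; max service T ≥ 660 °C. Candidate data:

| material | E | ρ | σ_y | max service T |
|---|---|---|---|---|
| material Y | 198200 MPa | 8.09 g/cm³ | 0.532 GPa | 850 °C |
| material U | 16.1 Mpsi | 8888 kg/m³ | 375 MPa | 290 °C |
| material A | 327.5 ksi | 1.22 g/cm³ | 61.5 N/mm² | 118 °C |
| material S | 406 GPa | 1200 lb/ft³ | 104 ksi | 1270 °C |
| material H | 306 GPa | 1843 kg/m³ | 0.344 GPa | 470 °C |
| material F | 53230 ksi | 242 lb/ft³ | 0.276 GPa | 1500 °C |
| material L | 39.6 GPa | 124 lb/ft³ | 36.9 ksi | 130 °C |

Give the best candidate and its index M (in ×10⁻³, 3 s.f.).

Screen on constraints: σ_y ≥ 158 MPa; max service T ≥ 660 °C. Survivors: material Y, material S, material F.
After converting to SI:
  material Y: E = 198.2 GPa, ρ = 8090 kg/m³
  material S: E = 406.0 GPa, ρ = 19220 kg/m³
  material F: E = 367.0 GPa, ρ = 3876 kg/m³
  material F: M = 4.94×10⁻³
  material Y: M = 1.74×10⁻³
  material S: M = 1.05×10⁻³
Material F has the largest M.

material F, M = 4.94×10⁻³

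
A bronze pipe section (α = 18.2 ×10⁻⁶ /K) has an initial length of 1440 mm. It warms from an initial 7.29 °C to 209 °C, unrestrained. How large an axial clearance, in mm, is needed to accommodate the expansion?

ΔT = 209 − 7.29 = 201.7 K.
ΔL = α·L₀·ΔT = 18.2×10⁻⁶ × 1440 mm × 201.7 K = 5.29 mm.

5.29 mm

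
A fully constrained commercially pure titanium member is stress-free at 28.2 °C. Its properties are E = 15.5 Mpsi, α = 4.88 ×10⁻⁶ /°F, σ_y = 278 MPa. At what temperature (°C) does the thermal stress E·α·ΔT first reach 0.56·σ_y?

E = 15.5 Mpsi = 106.9 GPa.
α = 4.88×10⁻⁶/°F × 9/5 = 8.78×10⁻⁶/K.
E·α·ΔT = 155.7 MPa ⇒ ΔT = 155.7 / (106.9×10³ × 8.78×10⁻⁶) = 165.8 K.
T = 28.2 + 165.8 = 194.0 °C.

194 °C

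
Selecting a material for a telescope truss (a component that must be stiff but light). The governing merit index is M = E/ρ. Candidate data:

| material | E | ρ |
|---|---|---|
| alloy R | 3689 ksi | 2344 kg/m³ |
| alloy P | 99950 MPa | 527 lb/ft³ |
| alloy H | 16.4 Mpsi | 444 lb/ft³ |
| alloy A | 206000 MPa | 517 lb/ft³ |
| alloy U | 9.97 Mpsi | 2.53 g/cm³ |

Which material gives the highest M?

alloy U

Convert each candidate to consistent units, then evaluate M:
  alloy R: E = 25.43 GPa, ρ = 2344 kg/m³
  alloy P: E = 99.95 GPa, ρ = 8442 kg/m³
  alloy H: E = 113.1 GPa, ρ = 7112 kg/m³
  alloy A: E = 206.0 GPa, ρ = 8282 kg/m³
  alloy U: E = 68.74 GPa, ρ = 2530 kg/m³
  alloy U: M = 27.2 MN·m/kg
  alloy A: M = 24.9 MN·m/kg
  alloy H: M = 15.9 MN·m/kg
  alloy P: M = 11.8 MN·m/kg
  alloy R: M = 10.9 MN·m/kg
Alloy U has the largest M.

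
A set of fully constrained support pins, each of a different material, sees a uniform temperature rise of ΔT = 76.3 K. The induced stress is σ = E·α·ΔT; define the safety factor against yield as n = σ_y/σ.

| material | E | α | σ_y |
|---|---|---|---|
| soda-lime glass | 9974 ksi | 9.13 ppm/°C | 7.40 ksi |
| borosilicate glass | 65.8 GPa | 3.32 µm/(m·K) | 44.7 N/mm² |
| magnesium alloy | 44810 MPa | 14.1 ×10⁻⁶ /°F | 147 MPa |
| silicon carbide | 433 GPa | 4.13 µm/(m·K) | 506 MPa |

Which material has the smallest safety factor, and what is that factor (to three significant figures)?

soda-lime glass, n = 1.07

In consistent units (E in GPa, α in ×10⁻⁶/K, σ_y in MPa):
  soda-lime glass: E = 68.77, α = 9.13, σ_y = 51.02 → σ = 47.9 MPa, n = 1.07
  borosilicate glass: E = 65.80, α = 3.32, σ_y = 44.70 → σ = 16.7 MPa, n = 2.68
  magnesium alloy: E = 44.81, α = 25.4, σ_y = 147.0 → σ = 86.8 MPa, n = 1.69
  silicon carbide: E = 433.0, α = 4.13, σ_y = 506.0 → σ = 136 MPa, n = 3.71
Smallest n: soda-lime glass with n = 1.07.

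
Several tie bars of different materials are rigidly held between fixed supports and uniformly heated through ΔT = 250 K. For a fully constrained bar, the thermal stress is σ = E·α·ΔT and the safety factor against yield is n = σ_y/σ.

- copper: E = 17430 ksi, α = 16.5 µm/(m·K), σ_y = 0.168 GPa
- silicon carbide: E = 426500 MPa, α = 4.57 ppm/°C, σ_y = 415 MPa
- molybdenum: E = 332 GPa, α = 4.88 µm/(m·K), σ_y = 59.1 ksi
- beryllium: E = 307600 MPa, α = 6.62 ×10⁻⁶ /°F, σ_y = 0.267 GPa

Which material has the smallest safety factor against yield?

beryllium

Per material, after unit conversion:
  copper: E = 120.2, α = 16.5, σ_y = 168.0 → σ = 496 MPa, n = 0.339
  silicon carbide: E = 426.5, α = 4.57, σ_y = 415.0 → σ = 487 MPa, n = 0.852
  molybdenum: E = 332.0, α = 4.88, σ_y = 407.5 → σ = 405 MPa, n = 1.01
  beryllium: E = 307.6, α = 11.9, σ_y = 267.0 → σ = 916 MPa, n = 0.291
Smallest n: beryllium with n = 0.291.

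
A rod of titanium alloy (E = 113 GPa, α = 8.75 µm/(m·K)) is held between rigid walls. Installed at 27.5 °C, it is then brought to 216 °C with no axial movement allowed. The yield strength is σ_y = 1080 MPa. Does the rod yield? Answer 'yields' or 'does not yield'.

does not yield

ΔT = 188.5 K. Constrained thermal stress σ = E·α·ΔT = 113.0×10³ MPa × 8.75×10⁻⁶ × 188.5 = 186 MPa (compressive).
Compare to σ_y = 1080 MPa: σ < σ_y, so it does not yield.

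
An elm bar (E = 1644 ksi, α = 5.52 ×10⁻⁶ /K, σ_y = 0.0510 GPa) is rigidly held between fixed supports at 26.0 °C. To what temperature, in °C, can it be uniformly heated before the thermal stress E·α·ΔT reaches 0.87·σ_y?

E = 1644 ksi = 11.33 GPa.
σ_y = 0.0510 GPa = 51.00 MPa.
E·α·ΔT = 44.37 MPa ⇒ ΔT = 44.37 / (11.33×10³ × 5.52×10⁻⁶) = 709.1 K.
T = 26.0 + 709.1 = 735.1 °C.

735 °C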